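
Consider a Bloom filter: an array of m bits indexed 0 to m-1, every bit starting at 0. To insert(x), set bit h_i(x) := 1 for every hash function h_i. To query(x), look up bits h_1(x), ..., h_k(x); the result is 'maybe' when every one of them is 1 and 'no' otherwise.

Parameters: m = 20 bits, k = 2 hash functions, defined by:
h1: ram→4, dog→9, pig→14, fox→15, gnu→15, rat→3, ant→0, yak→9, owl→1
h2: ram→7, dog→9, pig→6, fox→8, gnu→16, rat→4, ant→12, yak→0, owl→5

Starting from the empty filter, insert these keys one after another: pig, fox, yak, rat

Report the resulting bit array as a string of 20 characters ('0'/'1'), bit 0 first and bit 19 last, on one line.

Answer: 10011010110000110000

Derivation:
Start: bits=00000000000000000000
After insert 'pig': sets bits 6 14 -> bits=00000010000000100000
After insert 'fox': sets bits 8 15 -> bits=00000010100000110000
After insert 'yak': sets bits 0 9 -> bits=10000010110000110000
After insert 'rat': sets bits 3 4 -> bits=10011010110000110000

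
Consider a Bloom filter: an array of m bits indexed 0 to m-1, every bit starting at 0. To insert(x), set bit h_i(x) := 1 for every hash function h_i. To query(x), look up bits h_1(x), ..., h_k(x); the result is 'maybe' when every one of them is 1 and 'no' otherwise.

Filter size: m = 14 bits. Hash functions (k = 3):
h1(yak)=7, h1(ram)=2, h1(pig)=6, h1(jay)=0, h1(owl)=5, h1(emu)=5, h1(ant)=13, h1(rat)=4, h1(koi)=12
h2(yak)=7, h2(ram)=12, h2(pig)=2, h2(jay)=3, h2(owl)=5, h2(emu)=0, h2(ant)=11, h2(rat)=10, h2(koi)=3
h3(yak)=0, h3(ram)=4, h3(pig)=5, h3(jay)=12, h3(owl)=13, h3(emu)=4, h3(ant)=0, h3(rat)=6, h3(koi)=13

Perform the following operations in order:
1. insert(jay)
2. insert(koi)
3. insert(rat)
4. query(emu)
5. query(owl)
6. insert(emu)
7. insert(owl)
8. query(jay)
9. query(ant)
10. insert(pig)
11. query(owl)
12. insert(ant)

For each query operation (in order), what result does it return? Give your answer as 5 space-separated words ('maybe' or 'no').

Answer: no no maybe no maybe

Derivation:
Start: bits=00000000000000
Op 1: insert jay -> sets bits 0 3 12 -> bits=10010000000010
Op 2: insert koi -> sets bits 3 12 13 -> bits=10010000000011
Op 3: insert rat -> sets bits 4 6 10 -> bits=10011010001011
Op 4: query emu -> checks bit0=1, bit4=1, bit5=0 (has a 0) -> no
Op 5: query owl -> checks bit5=0, bit13=1 (has a 0) -> no
Op 6: insert emu -> sets bits 0 4 5 -> bits=10011110001011
Op 7: insert owl -> sets bits 5 13 -> bits=10011110001011
Op 8: query jay -> checks bit0=1, bit3=1, bit12=1 (all 1) -> maybe
Op 9: query ant -> checks bit0=1, bit11=0, bit13=1 (has a 0) -> no
Op 10: insert pig -> sets bits 2 5 6 -> bits=10111110001011
Op 11: query owl -> checks bit5=1, bit13=1 (all 1) -> maybe
Op 12: insert ant -> sets bits 0 11 13 -> bits=10111110001111
Query results in order: no no maybe no maybe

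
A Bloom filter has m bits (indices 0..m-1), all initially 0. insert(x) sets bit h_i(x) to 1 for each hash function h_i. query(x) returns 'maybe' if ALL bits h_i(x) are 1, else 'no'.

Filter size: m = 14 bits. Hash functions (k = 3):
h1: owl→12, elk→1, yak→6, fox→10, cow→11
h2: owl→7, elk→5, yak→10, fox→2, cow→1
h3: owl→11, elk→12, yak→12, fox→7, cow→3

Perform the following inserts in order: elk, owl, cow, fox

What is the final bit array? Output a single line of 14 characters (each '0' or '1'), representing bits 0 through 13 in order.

Start: bits=00000000000000
After insert 'elk': sets bits 1 5 12 -> bits=01000100000010
After insert 'owl': sets bits 7 11 12 -> bits=01000101000110
After insert 'cow': sets bits 1 3 11 -> bits=01010101000110
After insert 'fox': sets bits 2 7 10 -> bits=01110101001110

Answer: 01110101001110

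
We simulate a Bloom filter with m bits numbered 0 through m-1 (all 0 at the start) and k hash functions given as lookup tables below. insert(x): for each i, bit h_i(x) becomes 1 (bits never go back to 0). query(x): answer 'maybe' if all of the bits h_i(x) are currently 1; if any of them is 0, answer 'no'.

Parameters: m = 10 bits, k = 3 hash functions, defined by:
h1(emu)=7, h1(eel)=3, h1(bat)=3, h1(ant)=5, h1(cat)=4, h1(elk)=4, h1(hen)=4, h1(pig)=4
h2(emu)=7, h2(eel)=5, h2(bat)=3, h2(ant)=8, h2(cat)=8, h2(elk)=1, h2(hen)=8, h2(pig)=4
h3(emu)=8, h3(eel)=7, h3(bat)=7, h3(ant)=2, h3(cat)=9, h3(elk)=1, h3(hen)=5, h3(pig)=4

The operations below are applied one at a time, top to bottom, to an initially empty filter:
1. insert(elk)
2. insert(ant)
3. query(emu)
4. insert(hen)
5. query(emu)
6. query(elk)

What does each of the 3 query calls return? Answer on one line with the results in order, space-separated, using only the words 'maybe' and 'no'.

Answer: no no maybe

Derivation:
Start: bits=0000000000
Op 1: insert elk -> sets bits 1 4 -> bits=0100100000
Op 2: insert ant -> sets bits 2 5 8 -> bits=0110110010
Op 3: query emu -> checks bit7=0, bit8=1 (has a 0) -> no
Op 4: insert hen -> sets bits 4 5 8 -> bits=0110110010
Op 5: query emu -> checks bit7=0, bit8=1 (has a 0) -> no
Op 6: query elk -> checks bit1=1, bit4=1 (all 1) -> maybe
Query results in order: no no maybe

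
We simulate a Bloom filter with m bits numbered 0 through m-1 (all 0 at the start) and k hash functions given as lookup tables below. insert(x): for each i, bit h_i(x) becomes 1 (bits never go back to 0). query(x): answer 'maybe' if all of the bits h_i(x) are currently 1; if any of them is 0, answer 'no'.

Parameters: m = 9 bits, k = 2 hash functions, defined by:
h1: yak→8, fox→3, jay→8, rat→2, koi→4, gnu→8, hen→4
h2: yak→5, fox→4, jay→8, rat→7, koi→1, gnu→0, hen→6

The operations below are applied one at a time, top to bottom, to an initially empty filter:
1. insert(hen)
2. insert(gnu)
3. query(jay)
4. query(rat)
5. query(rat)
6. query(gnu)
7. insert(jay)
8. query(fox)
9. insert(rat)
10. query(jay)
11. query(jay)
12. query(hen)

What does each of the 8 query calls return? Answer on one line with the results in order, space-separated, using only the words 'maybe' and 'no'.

Start: bits=000000000
Op 1: insert hen -> sets bits 4 6 -> bits=000010100
Op 2: insert gnu -> sets bits 0 8 -> bits=100010101
Op 3: query jay -> checks bit8=1 (all 1) -> maybe
Op 4: query rat -> checks bit2=0, bit7=0 (has a 0) -> no
Op 5: query rat -> checks bit2=0, bit7=0 (has a 0) -> no
Op 6: query gnu -> checks bit0=1, bit8=1 (all 1) -> maybe
Op 7: insert jay -> sets bits 8 -> bits=100010101
Op 8: query fox -> checks bit3=0, bit4=1 (has a 0) -> no
Op 9: insert rat -> sets bits 2 7 -> bits=101010111
Op 10: query jay -> checks bit8=1 (all 1) -> maybe
Op 11: query jay -> checks bit8=1 (all 1) -> maybe
Op 12: query hen -> checks bit4=1, bit6=1 (all 1) -> maybe
Query results in order: maybe no no maybe no maybe maybe maybe

Answer: maybe no no maybe no maybe maybe maybe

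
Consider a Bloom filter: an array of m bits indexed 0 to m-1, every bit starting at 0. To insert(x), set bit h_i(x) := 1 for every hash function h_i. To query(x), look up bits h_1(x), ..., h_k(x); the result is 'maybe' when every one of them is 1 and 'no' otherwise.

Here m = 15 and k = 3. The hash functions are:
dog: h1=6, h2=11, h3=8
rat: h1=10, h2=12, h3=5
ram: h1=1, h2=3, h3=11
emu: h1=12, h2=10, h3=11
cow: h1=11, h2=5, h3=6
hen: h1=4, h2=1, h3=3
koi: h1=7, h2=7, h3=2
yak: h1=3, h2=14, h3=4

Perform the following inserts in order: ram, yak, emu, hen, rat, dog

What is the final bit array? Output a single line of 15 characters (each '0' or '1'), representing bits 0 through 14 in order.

Answer: 010111101011101

Derivation:
Start: bits=000000000000000
After insert 'ram': sets bits 1 3 11 -> bits=010100000001000
After insert 'yak': sets bits 3 4 14 -> bits=010110000001001
After insert 'emu': sets bits 10 11 12 -> bits=010110000011101
After insert 'hen': sets bits 1 3 4 -> bits=010110000011101
After insert 'rat': sets bits 5 10 12 -> bits=010111000011101
After insert 'dog': sets bits 6 8 11 -> bits=010111101011101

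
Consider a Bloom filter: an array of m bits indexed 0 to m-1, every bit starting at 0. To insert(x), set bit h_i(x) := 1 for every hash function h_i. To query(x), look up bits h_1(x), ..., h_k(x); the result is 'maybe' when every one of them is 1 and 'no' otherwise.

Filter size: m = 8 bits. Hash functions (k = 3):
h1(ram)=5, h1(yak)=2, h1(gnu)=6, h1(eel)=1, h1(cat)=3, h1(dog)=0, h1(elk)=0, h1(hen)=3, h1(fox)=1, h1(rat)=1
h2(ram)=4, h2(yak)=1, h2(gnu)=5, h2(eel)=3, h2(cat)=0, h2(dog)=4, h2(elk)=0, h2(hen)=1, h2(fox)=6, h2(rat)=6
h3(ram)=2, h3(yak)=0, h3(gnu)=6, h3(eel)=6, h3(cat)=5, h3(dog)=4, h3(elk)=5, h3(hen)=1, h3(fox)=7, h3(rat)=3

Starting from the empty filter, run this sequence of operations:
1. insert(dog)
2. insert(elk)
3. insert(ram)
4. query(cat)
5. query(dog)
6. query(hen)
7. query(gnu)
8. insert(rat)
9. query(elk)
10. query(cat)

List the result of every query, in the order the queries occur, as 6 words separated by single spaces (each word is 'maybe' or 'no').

Answer: no maybe no no maybe maybe

Derivation:
Start: bits=00000000
Op 1: insert dog -> sets bits 0 4 -> bits=10001000
Op 2: insert elk -> sets bits 0 5 -> bits=10001100
Op 3: insert ram -> sets bits 2 4 5 -> bits=10101100
Op 4: query cat -> checks bit0=1, bit3=0, bit5=1 (has a 0) -> no
Op 5: query dog -> checks bit0=1, bit4=1 (all 1) -> maybe
Op 6: query hen -> checks bit1=0, bit3=0 (has a 0) -> no
Op 7: query gnu -> checks bit5=1, bit6=0 (has a 0) -> no
Op 8: insert rat -> sets bits 1 3 6 -> bits=11111110
Op 9: query elk -> checks bit0=1, bit5=1 (all 1) -> maybe
Op 10: query cat -> checks bit0=1, bit3=1, bit5=1 (all 1) -> maybe
Query results in order: no maybe no no maybe maybe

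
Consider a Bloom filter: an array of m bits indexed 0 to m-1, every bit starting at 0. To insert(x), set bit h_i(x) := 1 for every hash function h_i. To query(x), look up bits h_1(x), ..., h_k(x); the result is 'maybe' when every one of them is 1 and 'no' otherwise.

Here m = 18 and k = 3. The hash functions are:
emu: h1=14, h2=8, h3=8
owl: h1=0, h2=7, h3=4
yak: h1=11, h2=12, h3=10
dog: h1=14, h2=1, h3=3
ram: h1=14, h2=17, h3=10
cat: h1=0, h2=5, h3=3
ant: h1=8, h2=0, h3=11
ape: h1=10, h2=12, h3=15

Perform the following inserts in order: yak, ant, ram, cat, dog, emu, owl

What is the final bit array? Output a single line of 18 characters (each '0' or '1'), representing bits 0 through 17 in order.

Answer: 110111011011101001

Derivation:
Start: bits=000000000000000000
After insert 'yak': sets bits 10 11 12 -> bits=000000000011100000
After insert 'ant': sets bits 0 8 11 -> bits=100000001011100000
After insert 'ram': sets bits 10 14 17 -> bits=100000001011101001
After insert 'cat': sets bits 0 3 5 -> bits=100101001011101001
After insert 'dog': sets bits 1 3 14 -> bits=110101001011101001
After insert 'emu': sets bits 8 14 -> bits=110101001011101001
After insert 'owl': sets bits 0 4 7 -> bits=110111011011101001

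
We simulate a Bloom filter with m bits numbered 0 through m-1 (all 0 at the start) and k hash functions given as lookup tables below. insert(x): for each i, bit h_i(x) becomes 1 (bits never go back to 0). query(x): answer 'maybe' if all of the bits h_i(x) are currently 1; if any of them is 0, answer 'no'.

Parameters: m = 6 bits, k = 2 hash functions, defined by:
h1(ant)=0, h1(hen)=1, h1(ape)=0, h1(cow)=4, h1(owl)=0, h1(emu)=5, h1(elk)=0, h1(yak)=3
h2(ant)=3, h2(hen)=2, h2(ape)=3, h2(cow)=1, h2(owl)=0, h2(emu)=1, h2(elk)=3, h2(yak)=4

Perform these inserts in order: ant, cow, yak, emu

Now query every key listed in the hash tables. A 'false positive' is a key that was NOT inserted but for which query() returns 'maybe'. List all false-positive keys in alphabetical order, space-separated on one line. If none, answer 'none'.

Answer: ape elk owl

Derivation:
Start: bits=000000
After insert 'ant': sets bits 0 3 -> bits=100100
After insert 'cow': sets bits 1 4 -> bits=110110
After insert 'yak': sets bits 3 4 -> bits=110110
After insert 'emu': sets bits 1 5 -> bits=110111
Not inserted: ape elk hen owl — query each against bits=110111:
query ape: checks bit0=1, bit3=1 (all 1) -> maybe => FALSE POSITIVE
query elk: checks bit0=1, bit3=1 (all 1) -> maybe => FALSE POSITIVE
query hen: checks bit1=1, bit2=0 (has a 0) -> no => not a false positive
query owl: checks bit0=1 (all 1) -> maybe => FALSE POSITIVE
False positives (alphabetical): ape elk owl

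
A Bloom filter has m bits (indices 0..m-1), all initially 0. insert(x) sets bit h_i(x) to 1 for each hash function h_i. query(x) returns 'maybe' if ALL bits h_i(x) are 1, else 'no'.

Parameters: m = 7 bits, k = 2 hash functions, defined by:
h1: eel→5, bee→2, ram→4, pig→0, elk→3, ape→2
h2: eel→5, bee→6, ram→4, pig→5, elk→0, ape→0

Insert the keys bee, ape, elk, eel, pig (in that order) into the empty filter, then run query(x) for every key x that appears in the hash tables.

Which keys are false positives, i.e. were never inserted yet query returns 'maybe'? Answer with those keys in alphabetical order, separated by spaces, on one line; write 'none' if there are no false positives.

Start: bits=0000000
After insert 'bee': sets bits 2 6 -> bits=0010001
After insert 'ape': sets bits 0 2 -> bits=1010001
After insert 'elk': sets bits 0 3 -> bits=1011001
After insert 'eel': sets bits 5 -> bits=1011011
After insert 'pig': sets bits 0 5 -> bits=1011011
Not inserted: ram — query each against bits=1011011:
query ram: checks bit4=0 (has a 0) -> no => not a false positive
False positives (alphabetical): none

Answer: none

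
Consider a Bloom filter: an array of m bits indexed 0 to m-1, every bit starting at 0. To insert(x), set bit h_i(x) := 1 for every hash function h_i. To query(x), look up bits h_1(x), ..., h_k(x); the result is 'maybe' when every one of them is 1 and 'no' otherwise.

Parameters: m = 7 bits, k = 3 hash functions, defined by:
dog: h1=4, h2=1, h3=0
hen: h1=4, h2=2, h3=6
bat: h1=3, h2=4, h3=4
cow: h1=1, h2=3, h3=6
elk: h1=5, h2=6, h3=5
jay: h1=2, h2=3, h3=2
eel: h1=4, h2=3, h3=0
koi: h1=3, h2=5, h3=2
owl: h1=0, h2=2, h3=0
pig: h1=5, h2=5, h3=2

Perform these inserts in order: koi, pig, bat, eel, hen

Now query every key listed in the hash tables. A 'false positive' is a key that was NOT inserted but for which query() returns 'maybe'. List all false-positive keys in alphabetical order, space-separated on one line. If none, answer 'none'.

Start: bits=0000000
After insert 'koi': sets bits 2 3 5 -> bits=0011010
After insert 'pig': sets bits 2 5 -> bits=0011010
After insert 'bat': sets bits 3 4 -> bits=0011110
After insert 'eel': sets bits 0 3 4 -> bits=1011110
After insert 'hen': sets bits 2 4 6 -> bits=1011111
Not inserted: cow dog elk jay owl — query each against bits=1011111:
query cow: checks bit1=0, bit3=1, bit6=1 (has a 0) -> no => not a false positive
query dog: checks bit0=1, bit1=0, bit4=1 (has a 0) -> no => not a false positive
query elk: checks bit5=1, bit6=1 (all 1) -> maybe => FALSE POSITIVE
query jay: checks bit2=1, bit3=1 (all 1) -> maybe => FALSE POSITIVE
query owl: checks bit0=1, bit2=1 (all 1) -> maybe => FALSE POSITIVE
False positives (alphabetical): elk jay owl

Answer: elk jay owl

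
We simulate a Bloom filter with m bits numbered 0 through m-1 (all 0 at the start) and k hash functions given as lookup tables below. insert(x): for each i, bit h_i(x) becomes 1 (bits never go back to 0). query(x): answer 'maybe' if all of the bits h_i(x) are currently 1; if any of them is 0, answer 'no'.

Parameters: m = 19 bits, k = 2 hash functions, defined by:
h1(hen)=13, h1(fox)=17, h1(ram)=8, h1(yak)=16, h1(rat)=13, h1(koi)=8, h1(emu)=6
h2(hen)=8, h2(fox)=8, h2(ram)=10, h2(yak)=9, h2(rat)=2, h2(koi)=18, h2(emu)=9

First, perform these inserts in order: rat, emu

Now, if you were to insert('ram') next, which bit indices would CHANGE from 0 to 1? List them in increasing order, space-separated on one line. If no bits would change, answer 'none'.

Start: bits=0000000000000000000
After insert 'rat': sets bits 2 13 -> bits=0010000000000100000
After insert 'emu': sets bits 6 9 -> bits=0010001001000100000
insert 'ram' would touch bits 8 10; currently bit8=0, bit10=0
Bits that are 0 among those (would change 0->1): 8 10

Answer: 8 10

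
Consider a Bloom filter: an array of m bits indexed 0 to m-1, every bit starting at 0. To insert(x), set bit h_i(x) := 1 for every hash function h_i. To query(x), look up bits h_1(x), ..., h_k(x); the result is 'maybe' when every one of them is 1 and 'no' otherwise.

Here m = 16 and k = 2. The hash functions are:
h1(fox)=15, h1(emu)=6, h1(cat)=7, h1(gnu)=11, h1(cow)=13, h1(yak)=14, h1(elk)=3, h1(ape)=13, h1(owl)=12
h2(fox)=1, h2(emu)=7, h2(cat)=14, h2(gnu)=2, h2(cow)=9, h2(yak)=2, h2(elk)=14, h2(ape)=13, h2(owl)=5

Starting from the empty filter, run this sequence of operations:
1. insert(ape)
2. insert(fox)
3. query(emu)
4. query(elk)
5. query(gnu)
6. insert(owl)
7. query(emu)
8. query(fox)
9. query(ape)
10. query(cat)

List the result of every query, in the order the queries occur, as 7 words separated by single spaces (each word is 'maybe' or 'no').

Answer: no no no no maybe maybe no

Derivation:
Start: bits=0000000000000000
Op 1: insert ape -> sets bits 13 -> bits=0000000000000100
Op 2: insert fox -> sets bits 1 15 -> bits=0100000000000101
Op 3: query emu -> checks bit6=0, bit7=0 (has a 0) -> no
Op 4: query elk -> checks bit3=0, bit14=0 (has a 0) -> no
Op 5: query gnu -> checks bit2=0, bit11=0 (has a 0) -> no
Op 6: insert owl -> sets bits 5 12 -> bits=0100010000001101
Op 7: query emu -> checks bit6=0, bit7=0 (has a 0) -> no
Op 8: query fox -> checks bit1=1, bit15=1 (all 1) -> maybe
Op 9: query ape -> checks bit13=1 (all 1) -> maybe
Op 10: query cat -> checks bit7=0, bit14=0 (has a 0) -> no
Query results in order: no no no no maybe maybe no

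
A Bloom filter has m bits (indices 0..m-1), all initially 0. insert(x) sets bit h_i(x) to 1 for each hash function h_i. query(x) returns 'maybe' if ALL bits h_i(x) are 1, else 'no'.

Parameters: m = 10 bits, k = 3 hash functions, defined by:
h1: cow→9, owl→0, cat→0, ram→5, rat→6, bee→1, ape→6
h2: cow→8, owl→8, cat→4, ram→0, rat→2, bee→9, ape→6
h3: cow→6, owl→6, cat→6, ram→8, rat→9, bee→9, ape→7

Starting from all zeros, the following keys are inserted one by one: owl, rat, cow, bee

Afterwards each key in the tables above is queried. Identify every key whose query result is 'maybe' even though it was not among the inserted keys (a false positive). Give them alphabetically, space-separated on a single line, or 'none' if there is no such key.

Answer: none

Derivation:
Start: bits=0000000000
After insert 'owl': sets bits 0 6 8 -> bits=1000001010
After insert 'rat': sets bits 2 6 9 -> bits=1010001011
After insert 'cow': sets bits 6 8 9 -> bits=1010001011
After insert 'bee': sets bits 1 9 -> bits=1110001011
Not inserted: ape cat ram — query each against bits=1110001011:
query ape: checks bit6=1, bit7=0 (has a 0) -> no => not a false positive
query cat: checks bit0=1, bit4=0, bit6=1 (has a 0) -> no => not a false positive
query ram: checks bit0=1, bit5=0, bit8=1 (has a 0) -> no => not a false positive
False positives (alphabetical): none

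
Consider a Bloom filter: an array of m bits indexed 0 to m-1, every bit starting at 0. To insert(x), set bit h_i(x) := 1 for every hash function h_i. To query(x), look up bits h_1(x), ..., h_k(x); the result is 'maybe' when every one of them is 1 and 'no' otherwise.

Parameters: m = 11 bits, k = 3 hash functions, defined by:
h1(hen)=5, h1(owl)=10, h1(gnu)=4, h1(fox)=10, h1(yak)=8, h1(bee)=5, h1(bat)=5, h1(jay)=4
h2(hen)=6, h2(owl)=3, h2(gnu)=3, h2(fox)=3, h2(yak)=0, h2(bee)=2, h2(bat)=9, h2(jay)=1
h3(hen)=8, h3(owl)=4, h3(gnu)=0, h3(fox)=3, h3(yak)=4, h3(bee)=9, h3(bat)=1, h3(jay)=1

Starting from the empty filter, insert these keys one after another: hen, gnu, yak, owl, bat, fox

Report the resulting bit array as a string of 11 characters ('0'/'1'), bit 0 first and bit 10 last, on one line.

Answer: 11011110111

Derivation:
Start: bits=00000000000
After insert 'hen': sets bits 5 6 8 -> bits=00000110100
After insert 'gnu': sets bits 0 3 4 -> bits=10011110100
After insert 'yak': sets bits 0 4 8 -> bits=10011110100
After insert 'owl': sets bits 3 4 10 -> bits=10011110101
After insert 'bat': sets bits 1 5 9 -> bits=11011110111
After insert 'fox': sets bits 3 10 -> bits=11011110111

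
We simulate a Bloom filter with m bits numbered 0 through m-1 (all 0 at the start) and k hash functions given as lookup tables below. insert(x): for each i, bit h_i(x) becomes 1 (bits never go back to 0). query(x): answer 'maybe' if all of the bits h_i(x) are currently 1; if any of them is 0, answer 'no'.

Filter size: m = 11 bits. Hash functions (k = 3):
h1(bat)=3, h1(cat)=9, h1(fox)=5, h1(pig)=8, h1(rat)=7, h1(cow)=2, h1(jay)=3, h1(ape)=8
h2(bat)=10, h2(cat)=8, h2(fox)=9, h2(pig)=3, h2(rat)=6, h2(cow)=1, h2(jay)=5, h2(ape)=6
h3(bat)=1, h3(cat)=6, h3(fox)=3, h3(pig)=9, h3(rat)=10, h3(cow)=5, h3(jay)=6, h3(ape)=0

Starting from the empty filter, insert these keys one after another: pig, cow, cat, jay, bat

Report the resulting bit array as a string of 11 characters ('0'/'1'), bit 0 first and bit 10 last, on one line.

Start: bits=00000000000
After insert 'pig': sets bits 3 8 9 -> bits=00010000110
After insert 'cow': sets bits 1 2 5 -> bits=01110100110
After insert 'cat': sets bits 6 8 9 -> bits=01110110110
After insert 'jay': sets bits 3 5 6 -> bits=01110110110
After insert 'bat': sets bits 1 3 10 -> bits=01110110111

Answer: 01110110111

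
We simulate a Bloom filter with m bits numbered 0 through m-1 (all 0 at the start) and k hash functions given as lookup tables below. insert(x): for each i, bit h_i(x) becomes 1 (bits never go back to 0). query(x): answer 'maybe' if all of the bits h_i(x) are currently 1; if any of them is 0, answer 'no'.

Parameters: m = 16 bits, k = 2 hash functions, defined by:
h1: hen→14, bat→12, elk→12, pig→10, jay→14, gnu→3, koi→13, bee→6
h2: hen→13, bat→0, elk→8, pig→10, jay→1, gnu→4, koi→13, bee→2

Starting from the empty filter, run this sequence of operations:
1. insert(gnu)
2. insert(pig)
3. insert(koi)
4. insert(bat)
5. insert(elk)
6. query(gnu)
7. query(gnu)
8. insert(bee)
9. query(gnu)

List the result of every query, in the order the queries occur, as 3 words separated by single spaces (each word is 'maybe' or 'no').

Start: bits=0000000000000000
Op 1: insert gnu -> sets bits 3 4 -> bits=0001100000000000
Op 2: insert pig -> sets bits 10 -> bits=0001100000100000
Op 3: insert koi -> sets bits 13 -> bits=0001100000100100
Op 4: insert bat -> sets bits 0 12 -> bits=1001100000101100
Op 5: insert elk -> sets bits 8 12 -> bits=1001100010101100
Op 6: query gnu -> checks bit3=1, bit4=1 (all 1) -> maybe
Op 7: query gnu -> checks bit3=1, bit4=1 (all 1) -> maybe
Op 8: insert bee -> sets bits 2 6 -> bits=1011101010101100
Op 9: query gnu -> checks bit3=1, bit4=1 (all 1) -> maybe
Query results in order: maybe maybe maybe

Answer: maybe maybe maybe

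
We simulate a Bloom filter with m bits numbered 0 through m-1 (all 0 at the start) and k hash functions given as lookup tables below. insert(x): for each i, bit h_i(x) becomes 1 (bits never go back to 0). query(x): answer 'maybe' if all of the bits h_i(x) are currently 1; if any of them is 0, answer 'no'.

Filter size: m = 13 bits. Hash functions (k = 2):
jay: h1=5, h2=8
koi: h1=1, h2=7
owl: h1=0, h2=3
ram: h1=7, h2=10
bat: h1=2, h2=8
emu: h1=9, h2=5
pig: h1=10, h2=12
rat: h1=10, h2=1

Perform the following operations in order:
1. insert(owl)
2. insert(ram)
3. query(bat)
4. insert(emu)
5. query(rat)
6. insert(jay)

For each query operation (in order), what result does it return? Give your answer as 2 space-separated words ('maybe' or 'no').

Start: bits=0000000000000
Op 1: insert owl -> sets bits 0 3 -> bits=1001000000000
Op 2: insert ram -> sets bits 7 10 -> bits=1001000100100
Op 3: query bat -> checks bit2=0, bit8=0 (has a 0) -> no
Op 4: insert emu -> sets bits 5 9 -> bits=1001010101100
Op 5: query rat -> checks bit1=0, bit10=1 (has a 0) -> no
Op 6: insert jay -> sets bits 5 8 -> bits=1001010111100
Query results in order: no no

Answer: no no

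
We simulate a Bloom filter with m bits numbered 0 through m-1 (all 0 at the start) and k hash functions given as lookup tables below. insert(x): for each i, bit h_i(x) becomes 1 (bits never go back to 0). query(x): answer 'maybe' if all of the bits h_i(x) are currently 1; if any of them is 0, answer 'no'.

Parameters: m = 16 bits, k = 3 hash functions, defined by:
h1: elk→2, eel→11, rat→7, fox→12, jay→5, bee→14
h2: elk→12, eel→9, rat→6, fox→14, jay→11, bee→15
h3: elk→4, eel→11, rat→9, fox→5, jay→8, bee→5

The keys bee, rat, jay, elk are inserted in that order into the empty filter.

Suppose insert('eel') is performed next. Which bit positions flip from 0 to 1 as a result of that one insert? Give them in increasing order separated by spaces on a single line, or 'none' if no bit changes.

Start: bits=0000000000000000
After insert 'bee': sets bits 5 14 15 -> bits=0000010000000011
After insert 'rat': sets bits 6 7 9 -> bits=0000011101000011
After insert 'jay': sets bits 5 8 11 -> bits=0000011111010011
After insert 'elk': sets bits 2 4 12 -> bits=0010111111011011
insert 'eel' would touch bits 9 11; currently bit9=1, bit11=1
Bits that are 0 among those (would change 0->1): none

Answer: none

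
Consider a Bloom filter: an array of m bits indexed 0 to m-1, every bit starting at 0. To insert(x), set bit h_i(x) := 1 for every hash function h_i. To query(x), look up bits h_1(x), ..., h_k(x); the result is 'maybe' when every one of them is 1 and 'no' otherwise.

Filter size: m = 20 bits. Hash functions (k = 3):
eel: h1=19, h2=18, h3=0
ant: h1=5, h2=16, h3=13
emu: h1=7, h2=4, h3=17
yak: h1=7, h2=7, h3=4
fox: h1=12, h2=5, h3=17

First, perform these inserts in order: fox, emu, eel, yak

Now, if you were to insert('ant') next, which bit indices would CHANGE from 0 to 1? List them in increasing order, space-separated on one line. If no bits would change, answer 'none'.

Start: bits=00000000000000000000
After insert 'fox': sets bits 5 12 17 -> bits=00000100000010000100
After insert 'emu': sets bits 4 7 17 -> bits=00001101000010000100
After insert 'eel': sets bits 0 18 19 -> bits=10001101000010000111
After insert 'yak': sets bits 4 7 -> bits=10001101000010000111
insert 'ant' would touch bits 5 13 16; currently bit5=1, bit13=0, bit16=0
Bits that are 0 among those (would change 0->1): 13 16

Answer: 13 16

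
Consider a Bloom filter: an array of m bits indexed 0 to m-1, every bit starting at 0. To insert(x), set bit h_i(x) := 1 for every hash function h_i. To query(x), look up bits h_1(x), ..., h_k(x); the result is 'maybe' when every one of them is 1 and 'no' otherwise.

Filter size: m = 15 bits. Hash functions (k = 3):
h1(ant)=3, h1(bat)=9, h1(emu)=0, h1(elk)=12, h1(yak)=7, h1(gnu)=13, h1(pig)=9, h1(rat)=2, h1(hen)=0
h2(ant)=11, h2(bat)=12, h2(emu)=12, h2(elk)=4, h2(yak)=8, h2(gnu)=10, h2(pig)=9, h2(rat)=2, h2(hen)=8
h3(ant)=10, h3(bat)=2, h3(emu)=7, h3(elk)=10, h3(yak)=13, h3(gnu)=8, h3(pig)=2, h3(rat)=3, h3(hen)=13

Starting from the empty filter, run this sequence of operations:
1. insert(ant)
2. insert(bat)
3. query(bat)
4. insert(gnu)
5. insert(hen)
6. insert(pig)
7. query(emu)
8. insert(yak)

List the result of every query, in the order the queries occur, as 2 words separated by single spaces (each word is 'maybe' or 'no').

Start: bits=000000000000000
Op 1: insert ant -> sets bits 3 10 11 -> bits=000100000011000
Op 2: insert bat -> sets bits 2 9 12 -> bits=001100000111100
Op 3: query bat -> checks bit2=1, bit9=1, bit12=1 (all 1) -> maybe
Op 4: insert gnu -> sets bits 8 10 13 -> bits=001100001111110
Op 5: insert hen -> sets bits 0 8 13 -> bits=101100001111110
Op 6: insert pig -> sets bits 2 9 -> bits=101100001111110
Op 7: query emu -> checks bit0=1, bit7=0, bit12=1 (has a 0) -> no
Op 8: insert yak -> sets bits 7 8 13 -> bits=101100011111110
Query results in order: maybe no

Answer: maybe no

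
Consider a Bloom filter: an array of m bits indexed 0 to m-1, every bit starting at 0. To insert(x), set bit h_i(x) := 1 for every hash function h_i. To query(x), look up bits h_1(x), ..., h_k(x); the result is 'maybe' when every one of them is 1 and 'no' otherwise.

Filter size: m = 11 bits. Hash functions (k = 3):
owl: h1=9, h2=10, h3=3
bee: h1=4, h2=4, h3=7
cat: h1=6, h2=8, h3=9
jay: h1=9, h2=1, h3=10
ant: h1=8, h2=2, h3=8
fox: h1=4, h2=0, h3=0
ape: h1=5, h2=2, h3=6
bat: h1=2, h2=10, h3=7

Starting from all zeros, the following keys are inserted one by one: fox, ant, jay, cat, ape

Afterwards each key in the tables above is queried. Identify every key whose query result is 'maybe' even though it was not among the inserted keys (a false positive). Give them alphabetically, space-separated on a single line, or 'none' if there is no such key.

Answer: none

Derivation:
Start: bits=00000000000
After insert 'fox': sets bits 0 4 -> bits=10001000000
After insert 'ant': sets bits 2 8 -> bits=10101000100
After insert 'jay': sets bits 1 9 10 -> bits=11101000111
After insert 'cat': sets bits 6 8 9 -> bits=11101010111
After insert 'ape': sets bits 2 5 6 -> bits=11101110111
Not inserted: bat bee owl — query each against bits=11101110111:
query bat: checks bit2=1, bit7=0, bit10=1 (has a 0) -> no => not a false positive
query bee: checks bit4=1, bit7=0 (has a 0) -> no => not a false positive
query owl: checks bit3=0, bit9=1, bit10=1 (has a 0) -> no => not a false positive
False positives (alphabetical): none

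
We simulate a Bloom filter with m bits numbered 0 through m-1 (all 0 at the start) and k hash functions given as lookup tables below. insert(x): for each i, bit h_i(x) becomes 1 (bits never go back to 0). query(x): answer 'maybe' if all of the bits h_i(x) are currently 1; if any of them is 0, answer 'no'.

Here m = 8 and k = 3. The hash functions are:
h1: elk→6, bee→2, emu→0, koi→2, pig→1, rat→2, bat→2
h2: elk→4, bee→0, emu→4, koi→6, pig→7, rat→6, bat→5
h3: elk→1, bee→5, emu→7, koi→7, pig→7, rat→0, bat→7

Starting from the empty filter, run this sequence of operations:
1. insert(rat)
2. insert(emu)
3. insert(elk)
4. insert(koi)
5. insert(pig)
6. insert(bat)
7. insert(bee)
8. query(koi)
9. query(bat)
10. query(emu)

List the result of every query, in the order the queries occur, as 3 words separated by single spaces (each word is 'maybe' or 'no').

Start: bits=00000000
Op 1: insert rat -> sets bits 0 2 6 -> bits=10100010
Op 2: insert emu -> sets bits 0 4 7 -> bits=10101011
Op 3: insert elk -> sets bits 1 4 6 -> bits=11101011
Op 4: insert koi -> sets bits 2 6 7 -> bits=11101011
Op 5: insert pig -> sets bits 1 7 -> bits=11101011
Op 6: insert bat -> sets bits 2 5 7 -> bits=11101111
Op 7: insert bee -> sets bits 0 2 5 -> bits=11101111
Op 8: query koi -> checks bit2=1, bit6=1, bit7=1 (all 1) -> maybe
Op 9: query bat -> checks bit2=1, bit5=1, bit7=1 (all 1) -> maybe
Op 10: query emu -> checks bit0=1, bit4=1, bit7=1 (all 1) -> maybe
Query results in order: maybe maybe maybe

Answer: maybe maybe maybe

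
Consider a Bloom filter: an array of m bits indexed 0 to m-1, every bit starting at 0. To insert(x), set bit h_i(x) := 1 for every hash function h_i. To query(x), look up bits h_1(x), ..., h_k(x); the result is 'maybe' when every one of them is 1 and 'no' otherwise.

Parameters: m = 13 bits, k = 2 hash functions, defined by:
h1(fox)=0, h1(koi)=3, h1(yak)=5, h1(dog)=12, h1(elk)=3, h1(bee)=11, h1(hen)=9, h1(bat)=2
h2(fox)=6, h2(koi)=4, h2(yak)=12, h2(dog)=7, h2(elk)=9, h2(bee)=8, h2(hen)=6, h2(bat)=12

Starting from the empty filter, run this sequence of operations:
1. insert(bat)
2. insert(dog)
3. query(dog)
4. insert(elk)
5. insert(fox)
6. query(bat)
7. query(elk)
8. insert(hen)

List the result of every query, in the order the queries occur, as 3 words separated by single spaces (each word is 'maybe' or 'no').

Start: bits=0000000000000
Op 1: insert bat -> sets bits 2 12 -> bits=0010000000001
Op 2: insert dog -> sets bits 7 12 -> bits=0010000100001
Op 3: query dog -> checks bit7=1, bit12=1 (all 1) -> maybe
Op 4: insert elk -> sets bits 3 9 -> bits=0011000101001
Op 5: insert fox -> sets bits 0 6 -> bits=1011001101001
Op 6: query bat -> checks bit2=1, bit12=1 (all 1) -> maybe
Op 7: query elk -> checks bit3=1, bit9=1 (all 1) -> maybe
Op 8: insert hen -> sets bits 6 9 -> bits=1011001101001
Query results in order: maybe maybe maybe

Answer: maybe maybe maybe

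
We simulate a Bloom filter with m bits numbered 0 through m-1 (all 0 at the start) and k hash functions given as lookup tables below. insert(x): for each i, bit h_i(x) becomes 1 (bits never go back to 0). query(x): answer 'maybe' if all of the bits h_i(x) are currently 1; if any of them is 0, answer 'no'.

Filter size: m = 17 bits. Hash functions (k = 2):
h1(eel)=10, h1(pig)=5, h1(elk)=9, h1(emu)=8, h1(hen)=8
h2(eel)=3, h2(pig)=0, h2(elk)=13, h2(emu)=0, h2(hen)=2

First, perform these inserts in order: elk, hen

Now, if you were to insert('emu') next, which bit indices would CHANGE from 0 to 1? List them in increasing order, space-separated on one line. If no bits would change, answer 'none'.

Answer: 0

Derivation:
Start: bits=00000000000000000
After insert 'elk': sets bits 9 13 -> bits=00000000010001000
After insert 'hen': sets bits 2 8 -> bits=00100000110001000
insert 'emu' would touch bits 0 8; currently bit0=0, bit8=1
Bits that are 0 among those (would change 0->1): 0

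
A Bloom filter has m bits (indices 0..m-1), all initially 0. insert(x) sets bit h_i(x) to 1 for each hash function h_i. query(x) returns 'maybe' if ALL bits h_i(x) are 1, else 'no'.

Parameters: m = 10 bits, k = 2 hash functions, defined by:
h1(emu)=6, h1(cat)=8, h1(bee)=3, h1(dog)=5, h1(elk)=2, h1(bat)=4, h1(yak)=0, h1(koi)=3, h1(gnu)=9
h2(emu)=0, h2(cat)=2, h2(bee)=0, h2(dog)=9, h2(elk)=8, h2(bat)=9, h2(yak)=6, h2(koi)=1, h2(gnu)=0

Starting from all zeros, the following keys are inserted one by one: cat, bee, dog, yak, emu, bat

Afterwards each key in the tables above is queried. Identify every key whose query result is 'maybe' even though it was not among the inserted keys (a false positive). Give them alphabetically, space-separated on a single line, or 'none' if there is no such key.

Answer: elk gnu

Derivation:
Start: bits=0000000000
After insert 'cat': sets bits 2 8 -> bits=0010000010
After insert 'bee': sets bits 0 3 -> bits=1011000010
After insert 'dog': sets bits 5 9 -> bits=1011010011
After insert 'yak': sets bits 0 6 -> bits=1011011011
After insert 'emu': sets bits 0 6 -> bits=1011011011
After insert 'bat': sets bits 4 9 -> bits=1011111011
Not inserted: elk gnu koi — query each against bits=1011111011:
query elk: checks bit2=1, bit8=1 (all 1) -> maybe => FALSE POSITIVE
query gnu: checks bit0=1, bit9=1 (all 1) -> maybe => FALSE POSITIVE
query koi: checks bit1=0, bit3=1 (has a 0) -> no => not a false positive
False positives (alphabetical): elk gnu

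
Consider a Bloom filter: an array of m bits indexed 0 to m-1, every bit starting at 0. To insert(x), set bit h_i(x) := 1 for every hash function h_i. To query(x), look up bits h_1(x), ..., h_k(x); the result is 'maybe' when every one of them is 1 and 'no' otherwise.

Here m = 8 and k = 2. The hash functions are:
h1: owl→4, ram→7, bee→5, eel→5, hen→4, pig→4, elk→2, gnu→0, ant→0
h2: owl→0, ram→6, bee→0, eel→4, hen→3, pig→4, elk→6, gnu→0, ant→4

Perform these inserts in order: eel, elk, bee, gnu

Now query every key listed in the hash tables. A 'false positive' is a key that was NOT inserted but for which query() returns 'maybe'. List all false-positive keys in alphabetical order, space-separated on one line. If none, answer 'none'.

Start: bits=00000000
After insert 'eel': sets bits 4 5 -> bits=00001100
After insert 'elk': sets bits 2 6 -> bits=00101110
After insert 'bee': sets bits 0 5 -> bits=10101110
After insert 'gnu': sets bits 0 -> bits=10101110
Not inserted: ant hen owl pig ram — query each against bits=10101110:
query ant: checks bit0=1, bit4=1 (all 1) -> maybe => FALSE POSITIVE
query hen: checks bit3=0, bit4=1 (has a 0) -> no => not a false positive
query owl: checks bit0=1, bit4=1 (all 1) -> maybe => FALSE POSITIVE
query pig: checks bit4=1 (all 1) -> maybe => FALSE POSITIVE
query ram: checks bit6=1, bit7=0 (has a 0) -> no => not a false positive
False positives (alphabetical): ant owl pig

Answer: ant owl pig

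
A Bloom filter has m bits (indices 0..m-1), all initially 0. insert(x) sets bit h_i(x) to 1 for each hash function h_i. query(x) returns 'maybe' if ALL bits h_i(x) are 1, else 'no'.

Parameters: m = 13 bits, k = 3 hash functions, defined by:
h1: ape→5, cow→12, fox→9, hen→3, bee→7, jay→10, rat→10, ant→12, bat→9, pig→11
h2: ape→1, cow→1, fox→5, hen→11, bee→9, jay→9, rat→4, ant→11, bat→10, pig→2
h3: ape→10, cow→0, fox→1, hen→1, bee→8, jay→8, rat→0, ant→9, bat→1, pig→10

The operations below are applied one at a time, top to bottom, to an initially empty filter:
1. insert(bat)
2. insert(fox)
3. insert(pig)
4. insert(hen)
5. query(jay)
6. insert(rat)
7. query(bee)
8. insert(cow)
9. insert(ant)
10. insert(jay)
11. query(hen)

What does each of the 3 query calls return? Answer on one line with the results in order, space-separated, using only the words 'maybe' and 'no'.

Answer: no no maybe

Derivation:
Start: bits=0000000000000
Op 1: insert bat -> sets bits 1 9 10 -> bits=0100000001100
Op 2: insert fox -> sets bits 1 5 9 -> bits=0100010001100
Op 3: insert pig -> sets bits 2 10 11 -> bits=0110010001110
Op 4: insert hen -> sets bits 1 3 11 -> bits=0111010001110
Op 5: query jay -> checks bit8=0, bit9=1, bit10=1 (has a 0) -> no
Op 6: insert rat -> sets bits 0 4 10 -> bits=1111110001110
Op 7: query bee -> checks bit7=0, bit8=0, bit9=1 (has a 0) -> no
Op 8: insert cow -> sets bits 0 1 12 -> bits=1111110001111
Op 9: insert ant -> sets bits 9 11 12 -> bits=1111110001111
Op 10: insert jay -> sets bits 8 9 10 -> bits=1111110011111
Op 11: query hen -> checks bit1=1, bit3=1, bit11=1 (all 1) -> maybe
Query results in order: no no maybe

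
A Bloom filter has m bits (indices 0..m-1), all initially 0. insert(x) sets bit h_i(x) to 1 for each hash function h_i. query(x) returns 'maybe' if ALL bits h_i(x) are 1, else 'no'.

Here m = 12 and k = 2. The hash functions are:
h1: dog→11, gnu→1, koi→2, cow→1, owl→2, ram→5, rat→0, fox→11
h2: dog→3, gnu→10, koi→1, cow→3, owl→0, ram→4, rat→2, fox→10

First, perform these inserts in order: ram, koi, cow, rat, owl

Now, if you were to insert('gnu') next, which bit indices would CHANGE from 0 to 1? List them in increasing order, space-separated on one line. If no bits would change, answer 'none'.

Start: bits=000000000000
After insert 'ram': sets bits 4 5 -> bits=000011000000
After insert 'koi': sets bits 1 2 -> bits=011011000000
After insert 'cow': sets bits 1 3 -> bits=011111000000
After insert 'rat': sets bits 0 2 -> bits=111111000000
After insert 'owl': sets bits 0 2 -> bits=111111000000
insert 'gnu' would touch bits 1 10; currently bit1=1, bit10=0
Bits that are 0 among those (would change 0->1): 10

Answer: 10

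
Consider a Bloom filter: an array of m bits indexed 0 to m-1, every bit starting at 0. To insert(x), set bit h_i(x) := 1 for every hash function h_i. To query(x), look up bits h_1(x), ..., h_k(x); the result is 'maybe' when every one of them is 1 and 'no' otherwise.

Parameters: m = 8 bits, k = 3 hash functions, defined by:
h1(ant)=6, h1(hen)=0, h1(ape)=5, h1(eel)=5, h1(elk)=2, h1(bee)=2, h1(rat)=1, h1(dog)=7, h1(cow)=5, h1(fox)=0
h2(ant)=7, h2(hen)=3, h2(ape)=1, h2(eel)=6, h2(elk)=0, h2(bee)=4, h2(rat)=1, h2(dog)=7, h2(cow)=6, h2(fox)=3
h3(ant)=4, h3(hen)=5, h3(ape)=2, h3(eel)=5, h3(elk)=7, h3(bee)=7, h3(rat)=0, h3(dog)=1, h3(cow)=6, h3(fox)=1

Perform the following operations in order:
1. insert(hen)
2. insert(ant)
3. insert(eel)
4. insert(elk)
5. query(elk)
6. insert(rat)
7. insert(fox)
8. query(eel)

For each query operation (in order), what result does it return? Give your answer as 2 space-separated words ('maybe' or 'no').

Answer: maybe maybe

Derivation:
Start: bits=00000000
Op 1: insert hen -> sets bits 0 3 5 -> bits=10010100
Op 2: insert ant -> sets bits 4 6 7 -> bits=10011111
Op 3: insert eel -> sets bits 5 6 -> bits=10011111
Op 4: insert elk -> sets bits 0 2 7 -> bits=10111111
Op 5: query elk -> checks bit0=1, bit2=1, bit7=1 (all 1) -> maybe
Op 6: insert rat -> sets bits 0 1 -> bits=11111111
Op 7: insert fox -> sets bits 0 1 3 -> bits=11111111
Op 8: query eel -> checks bit5=1, bit6=1 (all 1) -> maybe
Query results in order: maybe maybe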